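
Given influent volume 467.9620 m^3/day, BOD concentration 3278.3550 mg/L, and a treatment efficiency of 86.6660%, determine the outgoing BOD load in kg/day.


Load_in = volume * conc / 1000 = 467.9620 * 3278.3550 / 1000 = 1534.1456 kg/day
Removed = Load_in * eff / 100 = 1534.1456 * 86.6660 / 100 = 1329.5826 kg/day
Load_out = Load_in - Removed = 1534.1456 - 1329.5826 = 204.5630 kg/day


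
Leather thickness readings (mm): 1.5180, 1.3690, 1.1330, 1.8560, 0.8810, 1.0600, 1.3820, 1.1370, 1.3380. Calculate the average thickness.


Formula: Average = sum / n
Substituting: Average = 11.6740 / 9
Result: 1.2971 mm


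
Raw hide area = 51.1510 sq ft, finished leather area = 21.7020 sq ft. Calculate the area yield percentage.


Formula: Yield = finished / raw * 100
Substituting: Yield = 21.7020 / 51.1510 * 100
Result: 42.4273 %


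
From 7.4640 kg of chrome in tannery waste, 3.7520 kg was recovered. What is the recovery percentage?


Formula: Recovery = recovered / input * 100
Substituting: Recovery = 3.7520 / 7.4640 * 100
Result: 50.2680 %


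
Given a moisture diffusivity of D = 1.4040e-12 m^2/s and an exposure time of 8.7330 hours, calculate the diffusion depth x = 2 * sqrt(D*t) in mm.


t = 8.7330 hr * 3600 = 31438.8000 s
D * t = 1.4040e-12 * 31438.8000 = 4.4140e-08
x = 2 * sqrt(D*t) = 2 * sqrt(4.4140e-08) = 4.2019e-04 m = 0.4202 mm


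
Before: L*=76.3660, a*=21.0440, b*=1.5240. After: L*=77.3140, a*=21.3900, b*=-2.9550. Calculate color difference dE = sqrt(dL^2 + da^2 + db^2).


dL = 0.9480, da = 0.3460, db = -4.4790
dE = sqrt(0.9480^2 + 0.3460^2 + (-4.4790)^2) = 4.5913


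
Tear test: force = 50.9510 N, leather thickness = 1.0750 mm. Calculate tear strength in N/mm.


Formula: Tear strength = force / thickness
Substituting: Tear strength = 50.9510 / 1.0750
Result: 47.3963 N/mm


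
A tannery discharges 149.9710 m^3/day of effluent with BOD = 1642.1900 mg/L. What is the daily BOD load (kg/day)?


Formula: BOD_load = volume * conc / 1000
Substituting: BOD_load = 149.9710 * 1642.1900 / 1000
Result: 246.2809 kg/day


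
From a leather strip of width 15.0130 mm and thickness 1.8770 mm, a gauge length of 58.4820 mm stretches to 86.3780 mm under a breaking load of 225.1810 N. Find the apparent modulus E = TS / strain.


TS = F / (w * t) = 225.1810 / (15.0130 * 1.8770) = 7.9910 N/mm^2
strain = (Lf - L0) / L0 = (86.3780 - 58.4820) / 58.4820 = 0.4770
E = TS / strain = 7.9910 / 0.4770 = 16.7525 N/mm^2


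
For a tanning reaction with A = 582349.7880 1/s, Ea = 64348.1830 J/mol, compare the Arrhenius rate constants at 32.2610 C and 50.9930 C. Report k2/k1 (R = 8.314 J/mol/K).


T1 = 32.2610 + 273.15 = 305.4110 K; T2 = 50.9930 + 273.15 = 324.1430 K
k1 = A * exp(-Ea/(R*T1)) = 582349.7880 * exp(-64348.1830/(8.314*305.4110)) = 5.7448e-06 1/s
k2 = A * exp(-Ea/(R*T2)) = 582349.7880 * exp(-64348.1830/(8.314*324.1430)) = 2.4848e-05 1/s
k2/k1 = 2.4848e-05 / 5.7448e-06 = 4.3254


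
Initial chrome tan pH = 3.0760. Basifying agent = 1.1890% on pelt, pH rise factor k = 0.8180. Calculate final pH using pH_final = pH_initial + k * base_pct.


Formula: pH_final = pH_initial + k * base_pct
Substituting: pH_final = 3.0760 + 0.8180 * 1.1890
Result: 4.0486


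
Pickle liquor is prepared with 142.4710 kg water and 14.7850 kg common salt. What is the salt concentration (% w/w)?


Formula: Conc = salt / (water + salt) * 100
Substituting: Conc = 14.7850 / (142.4710 + 14.7850) * 100
Result: 9.4019 %


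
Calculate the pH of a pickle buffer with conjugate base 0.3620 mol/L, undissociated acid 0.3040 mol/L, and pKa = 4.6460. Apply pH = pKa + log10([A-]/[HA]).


ratio = [A-] / [HA] = 0.3620 / 0.3040 = 1.1908
log10(ratio) = 0.075835
pH = pKa + log10(ratio) = 4.6460 + 0.075835 = 4.7218


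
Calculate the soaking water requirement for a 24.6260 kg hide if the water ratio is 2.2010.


Formula: Water = hide_weight * ratio
Substituting: Water = 24.6260 * 2.2010
Result: 54.2018 kg


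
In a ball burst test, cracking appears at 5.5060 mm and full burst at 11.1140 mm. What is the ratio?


Formula: Ratio = crack / burst
Substituting: Ratio = 5.5060 / 11.1140
Result: 0.4954


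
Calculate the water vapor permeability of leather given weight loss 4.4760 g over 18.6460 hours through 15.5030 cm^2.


Formula: WVP = loss / (area * time)
Substituting: WVP = 4.4760 / (15.5030 * 18.6460)
Result: 0.0154842 g/(cm^2*hr)


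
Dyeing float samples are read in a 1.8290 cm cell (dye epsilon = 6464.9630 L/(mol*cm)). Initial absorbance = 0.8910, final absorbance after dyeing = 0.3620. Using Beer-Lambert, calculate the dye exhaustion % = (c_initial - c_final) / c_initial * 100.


c_initial = A_i / (epsilon * l) = 0.8910 / (6464.9630 * 1.8290) = 7.5353e-05 mol/L
c_final = A_f / (epsilon * l) = 0.3620 / (6464.9630 * 1.8290) = 3.0615e-05 mol/L
Exhaustion = (c_initial - c_final) / c_initial * 100 = (7.5353e-05 - 3.0615e-05) / 7.5353e-05 * 100 = 59.3715 %


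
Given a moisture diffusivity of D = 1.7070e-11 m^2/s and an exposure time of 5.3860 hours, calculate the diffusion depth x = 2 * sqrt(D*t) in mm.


t = 5.3860 hr * 3600 = 19389.6000 s
D * t = 1.7070e-11 * 19389.6000 = 3.3098e-07
x = 2 * sqrt(D*t) = 2 * sqrt(3.3098e-07) = 0.00115062 m = 1.1506 mm


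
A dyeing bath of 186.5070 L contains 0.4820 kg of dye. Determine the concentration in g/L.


Formula: Conc = dye_mass(kg) / volume(L) * 1000
Substituting: Conc = 0.4820 / 186.5070 * 1000
Result: 2.5844 g/L


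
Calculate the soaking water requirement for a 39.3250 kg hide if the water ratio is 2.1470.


Formula: Water = hide_weight * ratio
Substituting: Water = 39.3250 * 2.1470
Result: 84.4308 kg


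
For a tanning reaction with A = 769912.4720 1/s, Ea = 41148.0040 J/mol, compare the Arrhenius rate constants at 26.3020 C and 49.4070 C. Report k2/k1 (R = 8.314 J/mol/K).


T1 = 26.3020 + 273.15 = 299.4520 K; T2 = 49.4070 + 273.15 = 322.5570 K
k1 = A * exp(-Ea/(R*T1)) = 769912.4720 * exp(-41148.0040/(8.314*299.4520)) = 0.0511172 1/s
k2 = A * exp(-Ea/(R*T2)) = 769912.4720 * exp(-41148.0040/(8.314*322.5570)) = 0.1670 1/s
k2/k1 = 0.1670 / 0.0511172 = 3.2671


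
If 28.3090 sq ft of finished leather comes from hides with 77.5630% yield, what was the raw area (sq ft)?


Formula: raw = finished * 100 / yield
Substituting: raw = 28.3090 * 100 / 77.5630
Result: 36.4981 sq ft


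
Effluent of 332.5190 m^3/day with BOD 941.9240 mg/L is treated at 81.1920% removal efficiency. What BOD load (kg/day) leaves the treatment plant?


Load_in = volume * conc / 1000 = 332.5190 * 941.9240 / 1000 = 313.2076 kg/day
Removed = Load_in * eff / 100 = 313.2076 * 81.1920 / 100 = 254.2995 kg/day
Load_out = Load_in - Removed = 313.2076 - 254.2995 = 58.9081 kg/day


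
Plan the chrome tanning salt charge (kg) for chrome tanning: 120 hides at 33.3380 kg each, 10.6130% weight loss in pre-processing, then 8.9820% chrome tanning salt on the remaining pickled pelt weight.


Total_raw = N * avg_wt = 120 * 33.3380 = 4000.5600 kg
Substrate = Total_raw * (1 - loss/100) = 4000.5600 * (1 - 10.6130/100) = 3575.9806 kg
Chrome = Substrate * pct / 100 = 3575.9806 * 8.9820 / 100 = 321.1946 kg


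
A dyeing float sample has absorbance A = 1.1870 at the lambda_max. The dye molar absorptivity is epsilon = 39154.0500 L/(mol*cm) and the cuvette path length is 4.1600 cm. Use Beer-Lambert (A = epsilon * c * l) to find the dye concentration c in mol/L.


Formula: c = A / (epsilon * l)
Substituting: c = 1.1870 / (39154.0500 * 4.1600)
Result: 7.2875e-06 mol/L


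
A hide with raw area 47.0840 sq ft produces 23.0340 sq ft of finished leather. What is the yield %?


Formula: Yield = finished / raw * 100
Substituting: Yield = 23.0340 / 47.0840 * 100
Result: 48.9211 %


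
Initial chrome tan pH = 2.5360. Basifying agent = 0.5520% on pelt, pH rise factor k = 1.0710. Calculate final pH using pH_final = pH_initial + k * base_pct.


Formula: pH_final = pH_initial + k * base_pct
Substituting: pH_final = 2.5360 + 1.0710 * 0.5520
Result: 3.1272


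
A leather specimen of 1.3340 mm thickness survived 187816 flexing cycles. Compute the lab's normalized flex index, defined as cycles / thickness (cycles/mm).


Formula: Index = cycles / thickness
Substituting: Index = 187816 / 1.3340
Result: 140791.6042 cycles/mm


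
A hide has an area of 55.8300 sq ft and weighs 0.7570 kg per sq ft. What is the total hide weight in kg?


Formula: Weight = area * weight_per_sqft
Substituting: Weight = 55.8300 * 0.7570
Result: 42.2633 kg


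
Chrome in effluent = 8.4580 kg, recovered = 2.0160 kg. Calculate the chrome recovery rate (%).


Formula: Recovery = recovered / input * 100
Substituting: Recovery = 2.0160 / 8.4580 * 100
Result: 23.8354 %


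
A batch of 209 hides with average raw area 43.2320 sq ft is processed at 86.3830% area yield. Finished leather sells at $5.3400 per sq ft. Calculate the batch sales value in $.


Raw_total = N * avg_area = 209 * 43.2320 = 9035.4880 sq ft
Finished = Raw_total * yield / 100 = 9035.4880 * 86.3830 / 100 = 7805.1256 sq ft
Value = Finished * price = 7805.1256 * 5.3400 = 41679.3707 $


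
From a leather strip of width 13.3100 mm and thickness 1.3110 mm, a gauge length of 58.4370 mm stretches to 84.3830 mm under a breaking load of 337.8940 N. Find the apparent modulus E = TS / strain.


TS = F / (w * t) = 337.8940 / (13.3100 * 1.3110) = 19.3642 N/mm^2
strain = (Lf - L0) / L0 = (84.3830 - 58.4370) / 58.4370 = 0.4440
E = TS / strain = 19.3642 / 0.4440 = 43.6131 N/mm^2


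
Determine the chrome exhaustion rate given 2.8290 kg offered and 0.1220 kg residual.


Formula: Uptake = (offered - residual) / offered * 100
Substituting: Uptake = (2.8290 - 0.1220) / 2.8290 * 100
Result: 95.6875 %


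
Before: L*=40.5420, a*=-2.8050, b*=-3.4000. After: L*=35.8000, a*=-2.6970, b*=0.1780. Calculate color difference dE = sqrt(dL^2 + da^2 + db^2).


dL = -4.7420, da = 0.1080, db = 3.5780
dE = sqrt((-4.7420)^2 + 0.1080^2 + 3.5780^2) = 5.9414


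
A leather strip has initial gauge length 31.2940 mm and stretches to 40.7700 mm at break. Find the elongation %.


Formula: Elongation = (Lf - L0) / L0 * 100
Substituting: Elongation = (40.7700 - 31.2940) / 31.2940 * 100
Result: 30.2806 %


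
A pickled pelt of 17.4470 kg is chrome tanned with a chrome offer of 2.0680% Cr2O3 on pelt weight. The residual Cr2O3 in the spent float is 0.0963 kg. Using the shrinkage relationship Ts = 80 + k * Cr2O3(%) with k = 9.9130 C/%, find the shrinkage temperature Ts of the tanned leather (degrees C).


Offered = pelt * offer_pct / 100 = 17.4470 * 2.0680 / 100 = 0.3608 kg
Uptake = offered - residual = 0.3608 - 0.0963 = 0.2645 kg
Cr2O3% on pelt = uptake / pelt * 100 = 0.2645 / 17.4470 * 100 = 1.5160 %
Ts = 80 + k * Cr2O3% = 80 + 9.9130 * 1.5160 = 95.0285 C


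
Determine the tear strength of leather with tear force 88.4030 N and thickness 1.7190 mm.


Formula: Tear strength = force / thickness
Substituting: Tear strength = 88.4030 / 1.7190
Result: 51.4270 N/mm


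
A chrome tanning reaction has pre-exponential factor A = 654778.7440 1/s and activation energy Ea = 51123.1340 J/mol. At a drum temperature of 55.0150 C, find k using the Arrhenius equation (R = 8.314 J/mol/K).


T_K = T_C + 273.15 = 55.0150 + 273.15 = 328.1650 K
exponent = -Ea / (R * T_K) = -51123.1340 / (8.314 * 328.1650) = -18.7377
k = A * exp(exponent) = 654778.7440 * exp(-18.7377) = 0.00476909 1/s


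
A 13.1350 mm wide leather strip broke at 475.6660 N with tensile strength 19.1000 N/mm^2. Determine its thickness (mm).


Formula: t = F / (TS * w)
Substituting: t = 475.6660 / (19.1000 * 13.1350)
Result: 1.8960 mm


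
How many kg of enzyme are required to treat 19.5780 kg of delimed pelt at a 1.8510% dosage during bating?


Formula: Enzyme = substrate * pct / 100
Substituting: Enzyme = 19.5780 * 1.8510 / 100
Result: 0.3624 kg


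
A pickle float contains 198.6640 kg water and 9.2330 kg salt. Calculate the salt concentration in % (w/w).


Formula: Conc = salt / (water + salt) * 100
Substituting: Conc = 9.2330 / (198.6640 + 9.2330) * 100
Result: 4.4411 %


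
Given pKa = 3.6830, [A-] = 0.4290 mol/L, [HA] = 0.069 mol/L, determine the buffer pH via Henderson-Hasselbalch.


ratio = [A-] / [HA] = 0.4290 / 0.069 = 6.2174
log10(ratio) = 0.7936
pH = pKa + log10(ratio) = 3.6830 + 0.7936 = 4.4766


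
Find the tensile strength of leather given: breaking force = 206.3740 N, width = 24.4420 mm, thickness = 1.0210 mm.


Formula: TS = force / (width * thickness)
Substituting: TS = 206.3740 / (24.4420 * 1.0210)
Result: 8.2698 N/mm^2


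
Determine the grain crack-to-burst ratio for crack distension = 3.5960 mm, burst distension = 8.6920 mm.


Formula: Ratio = crack / burst
Substituting: Ratio = 3.5960 / 8.6920
Result: 0.4137


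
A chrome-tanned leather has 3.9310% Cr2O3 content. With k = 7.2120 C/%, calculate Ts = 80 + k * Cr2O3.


Formula: Ts = 80 + k * Cr2O3
Substituting: Ts = 80 + 7.2120 * 3.9310
Result: 108.3504 C


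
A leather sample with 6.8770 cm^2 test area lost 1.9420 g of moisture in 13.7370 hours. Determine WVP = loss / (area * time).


Formula: WVP = loss / (area * time)
Substituting: WVP = 1.9420 / (6.8770 * 13.7370)
Result: 0.0205569 g/(cm^2*hr)


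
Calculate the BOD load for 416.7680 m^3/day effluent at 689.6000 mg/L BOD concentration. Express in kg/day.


Formula: BOD_load = volume * conc / 1000
Substituting: BOD_load = 416.7680 * 689.6000 / 1000
Result: 287.4032 kg/day


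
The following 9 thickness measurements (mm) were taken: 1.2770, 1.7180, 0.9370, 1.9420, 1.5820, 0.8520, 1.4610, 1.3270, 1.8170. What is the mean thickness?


Formula: Average = sum / n
Substituting: Average = 12.9130 / 9
Result: 1.4348 mm


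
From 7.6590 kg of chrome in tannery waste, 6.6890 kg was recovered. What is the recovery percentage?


Formula: Recovery = recovered / input * 100
Substituting: Recovery = 6.6890 / 7.6590 * 100
Result: 87.3352 %


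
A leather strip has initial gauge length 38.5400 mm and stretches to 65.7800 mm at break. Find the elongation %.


Formula: Elongation = (Lf - L0) / L0 * 100
Substituting: Elongation = (65.7800 - 38.5400) / 38.5400 * 100
Result: 70.6798 %


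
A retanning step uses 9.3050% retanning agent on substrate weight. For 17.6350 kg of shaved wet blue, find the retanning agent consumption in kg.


Formula: Retan = substrate * pct / 100
Substituting: Retan = 17.6350 * 9.3050 / 100
Result: 1.6409 kg


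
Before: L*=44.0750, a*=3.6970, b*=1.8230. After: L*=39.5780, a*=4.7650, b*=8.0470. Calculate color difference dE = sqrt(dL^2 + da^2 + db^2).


dL = -4.4970, da = 1.0680, db = 6.2240
dE = sqrt((-4.4970)^2 + 1.0680^2 + 6.2240^2) = 7.7525


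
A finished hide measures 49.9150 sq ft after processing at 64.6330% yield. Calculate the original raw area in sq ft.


Formula: raw = finished * 100 / yield
Substituting: raw = 49.9150 * 100 / 64.6330
Result: 77.2284 sq ft


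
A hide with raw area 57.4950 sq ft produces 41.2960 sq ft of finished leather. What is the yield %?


Formula: Yield = finished / raw * 100
Substituting: Yield = 41.2960 / 57.4950 * 100
Result: 71.8254 %


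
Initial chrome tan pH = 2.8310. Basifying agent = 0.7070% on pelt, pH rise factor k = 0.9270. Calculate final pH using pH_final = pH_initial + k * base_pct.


Formula: pH_final = pH_initial + k * base_pct
Substituting: pH_final = 2.8310 + 0.9270 * 0.7070
Result: 3.4864


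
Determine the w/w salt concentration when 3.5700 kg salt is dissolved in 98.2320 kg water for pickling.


Formula: Conc = salt / (water + salt) * 100
Substituting: Conc = 3.5700 / (98.2320 + 3.5700) * 100
Result: 3.5068 %


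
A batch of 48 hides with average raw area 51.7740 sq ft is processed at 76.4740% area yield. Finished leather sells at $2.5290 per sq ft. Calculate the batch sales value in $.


Raw_total = N * avg_area = 48 * 51.7740 = 2485.1520 sq ft
Finished = Raw_total * yield / 100 = 2485.1520 * 76.4740 / 100 = 1900.4951 sq ft
Value = Finished * price = 1900.4951 * 2.5290 = 4806.3522 $


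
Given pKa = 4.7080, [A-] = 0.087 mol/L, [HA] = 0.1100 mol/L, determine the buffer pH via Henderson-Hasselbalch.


ratio = [A-] / [HA] = 0.087 / 0.1100 = 0.7909
log10(ratio) = -0.1019
pH = pKa + log10(ratio) = 4.7080 - 0.1019 = 4.6061


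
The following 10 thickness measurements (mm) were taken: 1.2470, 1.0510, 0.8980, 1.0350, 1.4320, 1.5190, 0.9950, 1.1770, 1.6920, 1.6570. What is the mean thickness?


Formula: Average = sum / n
Substituting: Average = 12.7030 / 10
Result: 1.2703 mm


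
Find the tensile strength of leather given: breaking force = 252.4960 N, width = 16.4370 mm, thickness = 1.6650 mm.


Formula: TS = force / (width * thickness)
Substituting: TS = 252.4960 / (16.4370 * 1.6650)
Result: 9.2261 N/mm^2


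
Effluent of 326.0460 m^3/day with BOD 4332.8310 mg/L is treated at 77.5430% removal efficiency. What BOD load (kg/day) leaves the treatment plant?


Load_in = volume * conc / 1000 = 326.0460 * 4332.8310 / 1000 = 1412.7022 kg/day
Removed = Load_in * eff / 100 = 1412.7022 * 77.5430 / 100 = 1095.4517 kg/day
Load_out = Load_in - Removed = 1412.7022 - 1095.4517 = 317.2505 kg/day


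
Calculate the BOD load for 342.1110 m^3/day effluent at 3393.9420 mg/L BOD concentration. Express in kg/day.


Formula: BOD_load = volume * conc / 1000
Substituting: BOD_load = 342.1110 * 3393.9420 / 1000
Result: 1161.1049 kg/day


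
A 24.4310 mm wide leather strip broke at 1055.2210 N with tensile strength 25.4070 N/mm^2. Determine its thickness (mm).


Formula: t = F / (TS * w)
Substituting: t = 1055.2210 / (25.4070 * 24.4310)
Result: 1.7000 mm


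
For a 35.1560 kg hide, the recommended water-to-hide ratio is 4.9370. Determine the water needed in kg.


Formula: Water = hide_weight * ratio
Substituting: Water = 35.1560 * 4.9370
Result: 173.5652 kg


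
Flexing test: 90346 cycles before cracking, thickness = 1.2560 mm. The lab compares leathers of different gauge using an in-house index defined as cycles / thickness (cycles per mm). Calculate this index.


Formula: Index = cycles / thickness
Substituting: Index = 90346 / 1.2560
Result: 71931.5287 cycles/mm


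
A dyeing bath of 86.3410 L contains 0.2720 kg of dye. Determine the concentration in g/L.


Formula: Conc = dye_mass(kg) / volume(L) * 1000
Substituting: Conc = 0.2720 / 86.3410 * 1000
Result: 3.1503 g/L


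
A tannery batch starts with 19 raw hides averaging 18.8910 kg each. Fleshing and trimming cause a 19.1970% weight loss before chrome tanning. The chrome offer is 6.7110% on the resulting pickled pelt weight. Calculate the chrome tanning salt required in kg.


Total_raw = N * avg_wt = 19 * 18.8910 = 358.9290 kg
Substrate = Total_raw * (1 - loss/100) = 358.9290 * (1 - 19.1970/100) = 290.0254 kg
Chrome = Substrate * pct / 100 = 290.0254 * 6.7110 / 100 = 19.4636 kg


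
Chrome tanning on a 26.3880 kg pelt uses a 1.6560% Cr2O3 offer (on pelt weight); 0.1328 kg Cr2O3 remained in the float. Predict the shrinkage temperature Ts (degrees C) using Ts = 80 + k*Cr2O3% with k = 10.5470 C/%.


Offered = pelt * offer_pct / 100 = 26.3880 * 1.6560 / 100 = 0.4370 kg
Uptake = offered - residual = 0.4370 - 0.1328 = 0.3042 kg
Cr2O3% on pelt = uptake / pelt * 100 = 0.3042 / 26.3880 * 100 = 1.1527 %
Ts = 80 + k * Cr2O3% = 80 + 10.5470 * 1.1527 = 92.1580 C


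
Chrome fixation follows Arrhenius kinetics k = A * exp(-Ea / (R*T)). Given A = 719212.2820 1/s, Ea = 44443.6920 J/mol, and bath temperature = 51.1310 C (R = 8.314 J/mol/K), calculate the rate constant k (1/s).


T_K = T_C + 273.15 = 51.1310 + 273.15 = 324.2810 K
exponent = -Ea / (R * T_K) = -44443.6920 / (8.314 * 324.2810) = -16.4846
k = A * exp(exponent) = 719212.2820 * exp(-16.4846) = 0.0498521 1/s


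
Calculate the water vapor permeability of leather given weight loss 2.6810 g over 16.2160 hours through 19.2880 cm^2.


Formula: WVP = loss / (area * time)
Substituting: WVP = 2.6810 / (19.2880 * 16.2160)
Result: 0.00857168 g/(cm^2*hr)


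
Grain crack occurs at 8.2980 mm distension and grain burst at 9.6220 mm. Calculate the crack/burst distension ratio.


Formula: Ratio = crack / burst
Substituting: Ratio = 8.2980 / 9.6220
Result: 0.8624


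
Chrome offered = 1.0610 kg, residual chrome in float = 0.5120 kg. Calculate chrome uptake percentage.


Formula: Uptake = (offered - residual) / offered * 100
Substituting: Uptake = (1.0610 - 0.5120) / 1.0610 * 100
Result: 51.7436 %


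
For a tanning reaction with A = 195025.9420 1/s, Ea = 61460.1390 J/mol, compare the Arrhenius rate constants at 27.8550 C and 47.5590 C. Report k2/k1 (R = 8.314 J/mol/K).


T1 = 27.8550 + 273.15 = 301.0050 K; T2 = 47.5590 + 273.15 = 320.7090 K
k1 = A * exp(-Ea/(R*T1)) = 195025.9420 * exp(-61460.1390/(8.314*301.0050)) = 4.2099e-06 1/s
k2 = A * exp(-Ea/(R*T2)) = 195025.9420 * exp(-61460.1390/(8.314*320.7090)) = 1.9036e-05 1/s
k2/k1 = 1.9036e-05 / 4.2099e-06 = 4.5216


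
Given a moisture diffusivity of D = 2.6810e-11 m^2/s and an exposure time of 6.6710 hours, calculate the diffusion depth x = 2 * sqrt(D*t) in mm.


t = 6.6710 hr * 3600 = 24015.6000 s
D * t = 2.6810e-11 * 24015.6000 = 6.4386e-07
x = 2 * sqrt(D*t) = 2 * sqrt(6.4386e-07) = 0.00160482 m = 1.6048 mm


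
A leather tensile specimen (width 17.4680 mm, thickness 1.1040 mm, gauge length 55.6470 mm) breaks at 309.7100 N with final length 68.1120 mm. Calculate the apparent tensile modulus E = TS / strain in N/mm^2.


TS = F / (w * t) = 309.7100 / (17.4680 * 1.1040) = 16.0599 N/mm^2
strain = (Lf - L0) / L0 = (68.1120 - 55.6470) / 55.6470 = 0.2240
E = TS / strain = 16.0599 / 0.2240 = 71.6956 N/mm^2


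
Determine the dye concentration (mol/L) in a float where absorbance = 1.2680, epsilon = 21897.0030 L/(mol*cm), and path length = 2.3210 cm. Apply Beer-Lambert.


Formula: c = A / (epsilon * l)
Substituting: c = 1.2680 / (21897.0030 * 2.3210)
Result: 2.4949e-05 mol/L


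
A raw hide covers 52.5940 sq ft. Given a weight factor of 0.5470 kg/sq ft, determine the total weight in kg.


Formula: Weight = area * weight_per_sqft
Substituting: Weight = 52.5940 * 0.5470
Result: 28.7689 kg


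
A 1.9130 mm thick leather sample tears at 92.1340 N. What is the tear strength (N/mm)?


Formula: Tear strength = force / thickness
Substituting: Tear strength = 92.1340 / 1.9130
Result: 48.1620 N/mm


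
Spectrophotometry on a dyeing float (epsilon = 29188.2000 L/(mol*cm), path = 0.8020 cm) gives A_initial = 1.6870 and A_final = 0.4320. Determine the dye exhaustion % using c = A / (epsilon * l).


c_initial = A_i / (epsilon * l) = 1.6870 / (29188.2000 * 0.8020) = 7.2066e-05 mol/L
c_final = A_f / (epsilon * l) = 0.4320 / (29188.2000 * 0.8020) = 1.8454e-05 mol/L
Exhaustion = (c_initial - c_final) / c_initial * 100 = (7.2066e-05 - 1.8454e-05) / 7.2066e-05 * 100 = 74.3924 %


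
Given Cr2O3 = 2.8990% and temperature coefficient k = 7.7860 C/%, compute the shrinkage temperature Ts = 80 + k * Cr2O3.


Formula: Ts = 80 + k * Cr2O3
Substituting: Ts = 80 + 7.7860 * 2.8990
Result: 102.5716 C


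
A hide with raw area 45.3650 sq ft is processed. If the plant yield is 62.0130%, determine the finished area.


Formula: finished = raw * yield / 100
Substituting: finished = 45.3650 * 62.0130 / 100
Result: 28.1322 sq ft


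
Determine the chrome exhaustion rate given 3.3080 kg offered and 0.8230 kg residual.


Formula: Uptake = (offered - residual) / offered * 100
Substituting: Uptake = (3.3080 - 0.8230) / 3.3080 * 100
Result: 75.1209 %


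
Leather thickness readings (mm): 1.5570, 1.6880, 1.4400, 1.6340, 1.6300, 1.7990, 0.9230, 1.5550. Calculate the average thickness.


Formula: Average = sum / n
Substituting: Average = 12.2260 / 8
Result: 1.5282 mm


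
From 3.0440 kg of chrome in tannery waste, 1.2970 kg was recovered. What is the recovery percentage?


Formula: Recovery = recovered / input * 100
Substituting: Recovery = 1.2970 / 3.0440 * 100
Result: 42.6084 %


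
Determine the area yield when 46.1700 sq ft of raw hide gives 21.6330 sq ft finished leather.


Formula: Yield = finished / raw * 100
Substituting: Yield = 21.6330 / 46.1700 * 100
Result: 46.8551 %


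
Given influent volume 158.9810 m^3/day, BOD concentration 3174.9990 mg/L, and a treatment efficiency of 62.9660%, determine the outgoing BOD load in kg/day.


Load_in = volume * conc / 1000 = 158.9810 * 3174.9990 / 1000 = 504.7645 kg/day
Removed = Load_in * eff / 100 = 504.7645 * 62.9660 / 100 = 317.8300 kg/day
Load_out = Load_in - Removed = 504.7645 - 317.8300 = 186.9345 kg/day


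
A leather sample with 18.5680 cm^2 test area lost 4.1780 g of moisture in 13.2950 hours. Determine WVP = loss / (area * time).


Formula: WVP = loss / (area * time)
Substituting: WVP = 4.1780 / (18.5680 * 13.2950)
Result: 0.0169245 g/(cm^2*hr)


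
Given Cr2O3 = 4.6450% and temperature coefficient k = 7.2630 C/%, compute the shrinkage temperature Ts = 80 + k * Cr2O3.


Formula: Ts = 80 + k * Cr2O3
Substituting: Ts = 80 + 7.2630 * 4.6450
Result: 113.7366 C


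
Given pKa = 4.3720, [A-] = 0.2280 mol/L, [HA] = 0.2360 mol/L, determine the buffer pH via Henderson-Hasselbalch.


ratio = [A-] / [HA] = 0.2280 / 0.2360 = 0.9661
log10(ratio) = -0.0149772
pH = pKa + log10(ratio) = 4.3720 - 0.0149772 = 4.3570


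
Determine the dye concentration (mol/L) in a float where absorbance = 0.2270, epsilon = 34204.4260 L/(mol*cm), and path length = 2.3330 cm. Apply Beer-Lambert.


Formula: c = A / (epsilon * l)
Substituting: c = 0.2270 / (34204.4260 * 2.3330)
Result: 2.8446e-06 mol/L


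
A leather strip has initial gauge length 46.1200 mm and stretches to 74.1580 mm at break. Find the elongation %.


Formula: Elongation = (Lf - L0) / L0 * 100
Substituting: Elongation = (74.1580 - 46.1200) / 46.1200 * 100
Result: 60.7936 %


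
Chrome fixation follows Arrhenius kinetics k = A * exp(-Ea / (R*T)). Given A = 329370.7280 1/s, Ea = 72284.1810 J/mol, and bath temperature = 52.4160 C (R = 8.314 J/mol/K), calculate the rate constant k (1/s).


T_K = T_C + 273.15 = 52.4160 + 273.15 = 325.5660 K
exponent = -Ea / (R * T_K) = -72284.1810 / (8.314 * 325.5660) = -26.7051
k = A * exp(exponent) = 329370.7280 * exp(-26.7051) = 8.3140e-07 1/s


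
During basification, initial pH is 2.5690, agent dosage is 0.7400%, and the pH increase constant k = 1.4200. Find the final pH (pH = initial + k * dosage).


Formula: pH_final = pH_initial + k * base_pct
Substituting: pH_final = 2.5690 + 1.4200 * 0.7400
Result: 3.6198


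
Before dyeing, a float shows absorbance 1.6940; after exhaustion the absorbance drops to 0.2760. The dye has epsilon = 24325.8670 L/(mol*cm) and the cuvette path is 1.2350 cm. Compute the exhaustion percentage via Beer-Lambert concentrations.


c_initial = A_i / (epsilon * l) = 1.6940 / (24325.8670 * 1.2350) = 5.6387e-05 mol/L
c_final = A_f / (epsilon * l) = 0.2760 / (24325.8670 * 1.2350) = 9.1870e-06 mol/L
Exhaustion = (c_initial - c_final) / c_initial * 100 = (5.6387e-05 - 9.1870e-06) / 5.6387e-05 * 100 = 83.7072 %


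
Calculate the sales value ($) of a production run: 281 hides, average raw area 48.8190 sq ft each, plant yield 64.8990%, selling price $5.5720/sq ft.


Raw_total = N * avg_area = 281 * 48.8190 = 13718.1390 sq ft
Finished = Raw_total * yield / 100 = 13718.1390 * 64.8990 / 100 = 8902.9350 sq ft
Value = Finished * price = 8902.9350 * 5.5720 = 49607.1540 $


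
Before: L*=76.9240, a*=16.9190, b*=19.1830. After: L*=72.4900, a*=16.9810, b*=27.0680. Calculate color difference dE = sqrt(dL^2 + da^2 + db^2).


dL = -4.4340, da = 0.062, db = 7.8850
dE = sqrt((-4.4340)^2 + 0.062^2 + 7.8850^2) = 9.0464


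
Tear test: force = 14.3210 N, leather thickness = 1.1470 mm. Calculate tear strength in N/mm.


Formula: Tear strength = force / thickness
Substituting: Tear strength = 14.3210 / 1.1470
Result: 12.4856 N/mm


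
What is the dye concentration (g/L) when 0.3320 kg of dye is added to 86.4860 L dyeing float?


Formula: Conc = dye_mass(kg) / volume(L) * 1000
Substituting: Conc = 0.3320 / 86.4860 * 1000
Result: 3.8388 g/L


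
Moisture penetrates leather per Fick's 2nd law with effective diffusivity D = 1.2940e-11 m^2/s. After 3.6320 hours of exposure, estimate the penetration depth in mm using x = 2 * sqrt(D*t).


t = 3.6320 hr * 3600 = 13075.2000 s
D * t = 1.2940e-11 * 13075.2000 = 1.6919e-07
x = 2 * sqrt(D*t) = 2 * sqrt(1.6919e-07) = 8.2266e-04 m = 0.8227 mm


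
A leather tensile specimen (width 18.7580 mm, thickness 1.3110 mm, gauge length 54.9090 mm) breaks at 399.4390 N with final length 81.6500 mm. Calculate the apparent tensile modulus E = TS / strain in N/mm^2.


TS = F / (w * t) = 399.4390 / (18.7580 * 1.3110) = 16.2428 N/mm^2
strain = (Lf - L0) / L0 = (81.6500 - 54.9090) / 54.9090 = 0.4870
E = TS / strain = 16.2428 / 0.4870 = 33.3524 N/mm^2


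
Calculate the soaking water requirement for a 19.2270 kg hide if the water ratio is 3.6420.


Formula: Water = hide_weight * ratio
Substituting: Water = 19.2270 * 3.6420
Result: 70.0247 kg


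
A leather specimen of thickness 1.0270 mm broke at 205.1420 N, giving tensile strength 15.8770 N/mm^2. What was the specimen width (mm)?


Formula: w = F / (TS * t)
Substituting: w = 205.1420 / (15.8770 * 1.0270)
Result: 12.5810 mm


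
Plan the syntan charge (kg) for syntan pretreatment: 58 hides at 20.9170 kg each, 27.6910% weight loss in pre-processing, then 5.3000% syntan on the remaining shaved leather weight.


Total_raw = N * avg_wt = 58 * 20.9170 = 1213.1860 kg
Substrate = Total_raw * (1 - loss/100) = 1213.1860 * (1 - 27.6910/100) = 877.2427 kg
Syntan = Substrate * pct / 100 = 877.2427 * 5.3000 / 100 = 46.4939 kg


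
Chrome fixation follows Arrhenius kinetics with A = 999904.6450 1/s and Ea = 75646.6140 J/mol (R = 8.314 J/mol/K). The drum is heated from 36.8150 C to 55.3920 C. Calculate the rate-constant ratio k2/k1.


T1 = 36.8150 + 273.15 = 309.9650 K; T2 = 55.3920 + 273.15 = 328.5420 K
k1 = A * exp(-Ea/(R*T1)) = 999904.6450 * exp(-75646.6140/(8.314*309.9650)) = 1.7852e-07 1/s
k2 = A * exp(-Ea/(R*T2)) = 999904.6450 * exp(-75646.6140/(8.314*328.5420)) = 9.3870e-07 1/s
k2/k1 = 9.3870e-07 / 1.7852e-07 = 5.2582


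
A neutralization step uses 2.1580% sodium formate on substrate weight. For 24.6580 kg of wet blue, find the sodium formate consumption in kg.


Formula: Neutralizer = substrate * pct / 100
Substituting: Neutralizer = 24.6580 * 2.1580 / 100
Result: 0.5321 kg


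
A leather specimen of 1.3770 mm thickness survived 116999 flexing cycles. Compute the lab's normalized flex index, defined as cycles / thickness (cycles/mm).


Formula: Index = cycles / thickness
Substituting: Index = 116999 / 1.3770
Result: 84966.5940 cycles/mm


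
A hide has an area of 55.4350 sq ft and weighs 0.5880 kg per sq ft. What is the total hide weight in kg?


Formula: Weight = area * weight_per_sqft
Substituting: Weight = 55.4350 * 0.5880
Result: 32.5958 kg


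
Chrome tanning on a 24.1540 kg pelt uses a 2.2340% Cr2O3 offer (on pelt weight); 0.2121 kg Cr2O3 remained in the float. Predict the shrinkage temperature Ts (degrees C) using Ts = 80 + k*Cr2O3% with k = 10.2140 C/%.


Offered = pelt * offer_pct / 100 = 24.1540 * 2.2340 / 100 = 0.5396 kg
Uptake = offered - residual = 0.5396 - 0.2121 = 0.3275 kg
Cr2O3% on pelt = uptake / pelt * 100 = 0.3275 / 24.1540 * 100 = 1.3559 %
Ts = 80 + k * Cr2O3% = 80 + 10.2140 * 1.3559 = 93.8490 C


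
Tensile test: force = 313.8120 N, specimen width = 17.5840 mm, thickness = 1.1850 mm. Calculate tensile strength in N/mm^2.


Formula: TS = force / (width * thickness)
Substituting: TS = 313.8120 / (17.5840 * 1.1850)
Result: 15.0603 N/mm^2


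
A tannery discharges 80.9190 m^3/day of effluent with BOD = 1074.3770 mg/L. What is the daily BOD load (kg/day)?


Formula: BOD_load = volume * conc / 1000
Substituting: BOD_load = 80.9190 * 1074.3770 / 1000
Result: 86.9375 kg/day


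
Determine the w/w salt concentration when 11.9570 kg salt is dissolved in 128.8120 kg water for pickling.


Formula: Conc = salt / (water + salt) * 100
Substituting: Conc = 11.9570 / (128.8120 + 11.9570) * 100
Result: 8.4941 %


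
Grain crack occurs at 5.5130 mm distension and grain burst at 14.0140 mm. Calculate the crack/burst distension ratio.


Formula: Ratio = crack / burst
Substituting: Ratio = 5.5130 / 14.0140
Result: 0.3934


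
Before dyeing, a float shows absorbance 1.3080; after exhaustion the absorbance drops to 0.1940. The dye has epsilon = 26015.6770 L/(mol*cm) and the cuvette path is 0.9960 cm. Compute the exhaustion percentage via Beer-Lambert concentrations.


c_initial = A_i / (epsilon * l) = 1.3080 / (26015.6770 * 0.9960) = 5.0479e-05 mol/L
c_final = A_f / (epsilon * l) = 0.1940 / (26015.6770 * 0.9960) = 7.4870e-06 mol/L
Exhaustion = (c_initial - c_final) / c_initial * 100 = (5.0479e-05 - 7.4870e-06) / 5.0479e-05 * 100 = 85.1682 %


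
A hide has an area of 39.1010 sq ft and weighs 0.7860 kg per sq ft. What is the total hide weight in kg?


Formula: Weight = area * weight_per_sqft
Substituting: Weight = 39.1010 * 0.7860
Result: 30.7334 kg


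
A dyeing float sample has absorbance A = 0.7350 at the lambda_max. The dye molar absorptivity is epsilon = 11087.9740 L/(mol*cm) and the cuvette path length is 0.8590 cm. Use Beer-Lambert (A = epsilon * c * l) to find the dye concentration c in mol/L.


Formula: c = A / (epsilon * l)
Substituting: c = 0.7350 / (11087.9740 * 0.8590)
Result: 7.7169e-05 mol/L


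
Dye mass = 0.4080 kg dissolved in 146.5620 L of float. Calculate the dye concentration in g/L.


Formula: Conc = dye_mass(kg) / volume(L) * 1000
Substituting: Conc = 0.4080 / 146.5620 * 1000
Result: 2.7838 g/L


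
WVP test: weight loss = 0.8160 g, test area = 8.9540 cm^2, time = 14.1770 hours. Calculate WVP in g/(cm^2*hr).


Formula: WVP = loss / (area * time)
Substituting: WVP = 0.8160 / (8.9540 * 14.1770)
Result: 0.00642819 g/(cm^2*hr)


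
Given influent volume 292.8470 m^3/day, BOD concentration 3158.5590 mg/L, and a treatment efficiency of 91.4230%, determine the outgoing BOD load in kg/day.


Load_in = volume * conc / 1000 = 292.8470 * 3158.5590 / 1000 = 924.9745 kg/day
Removed = Load_in * eff / 100 = 924.9745 * 91.4230 / 100 = 845.6395 kg/day
Load_out = Load_in - Removed = 924.9745 - 845.6395 = 79.3351 kg/day


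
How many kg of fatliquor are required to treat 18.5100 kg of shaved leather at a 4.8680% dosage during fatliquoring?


Formula: Fat = substrate * pct / 100
Substituting: Fat = 18.5100 * 4.8680 / 100
Result: 0.9011 kg


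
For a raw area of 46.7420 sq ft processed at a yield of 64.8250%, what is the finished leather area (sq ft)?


Formula: finished = raw * yield / 100
Substituting: finished = 46.7420 * 64.8250 / 100
Result: 30.3005 sq ft


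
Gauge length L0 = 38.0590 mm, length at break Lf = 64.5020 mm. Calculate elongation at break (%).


Formula: Elongation = (Lf - L0) / L0 * 100
Substituting: Elongation = (64.5020 - 38.0590) / 38.0590 * 100
Result: 69.4790 %


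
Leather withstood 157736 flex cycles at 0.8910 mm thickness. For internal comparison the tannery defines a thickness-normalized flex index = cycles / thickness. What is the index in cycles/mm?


Formula: Index = cycles / thickness
Substituting: Index = 157736 / 0.8910
Result: 177032.5477 cycles/mm


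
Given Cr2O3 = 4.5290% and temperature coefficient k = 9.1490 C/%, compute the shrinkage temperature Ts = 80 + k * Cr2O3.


Formula: Ts = 80 + k * Cr2O3
Substituting: Ts = 80 + 9.1490 * 4.5290
Result: 121.4358 C


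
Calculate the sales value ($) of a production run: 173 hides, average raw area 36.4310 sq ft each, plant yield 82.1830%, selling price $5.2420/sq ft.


Raw_total = N * avg_area = 173 * 36.4310 = 6302.5630 sq ft
Finished = Raw_total * yield / 100 = 6302.5630 * 82.1830 / 100 = 5179.6354 sq ft
Value = Finished * price = 5179.6354 * 5.2420 = 27151.6485 $


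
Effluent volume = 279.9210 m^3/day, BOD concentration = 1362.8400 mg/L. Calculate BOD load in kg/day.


Formula: BOD_load = volume * conc / 1000
Substituting: BOD_load = 279.9210 * 1362.8400 / 1000
Result: 381.4875 kg/day


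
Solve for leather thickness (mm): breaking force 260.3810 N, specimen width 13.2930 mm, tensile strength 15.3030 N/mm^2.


Formula: t = F / (TS * w)
Substituting: t = 260.3810 / (15.3030 * 13.2930)
Result: 1.2800 mm


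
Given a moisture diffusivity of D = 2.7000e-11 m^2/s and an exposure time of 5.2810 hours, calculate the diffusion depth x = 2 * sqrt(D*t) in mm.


t = 5.2810 hr * 3600 = 19011.6000 s
D * t = 2.7000e-11 * 19011.6000 = 5.1331e-07
x = 2 * sqrt(D*t) = 2 * sqrt(5.1331e-07) = 0.00143292 m = 1.4329 mm


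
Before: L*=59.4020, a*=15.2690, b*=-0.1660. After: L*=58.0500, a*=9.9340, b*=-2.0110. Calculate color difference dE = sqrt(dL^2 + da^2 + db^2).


dL = -1.3520, da = -5.3350, db = -1.8450
dE = sqrt((-1.3520)^2 + (-5.3350)^2 + (-1.8450)^2) = 5.8047


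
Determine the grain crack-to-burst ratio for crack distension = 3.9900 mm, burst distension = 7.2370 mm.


Formula: Ratio = crack / burst
Substituting: Ratio = 3.9900 / 7.2370
Result: 0.5513


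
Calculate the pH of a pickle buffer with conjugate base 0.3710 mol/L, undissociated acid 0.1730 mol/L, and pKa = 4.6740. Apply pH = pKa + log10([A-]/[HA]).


ratio = [A-] / [HA] = 0.3710 / 0.1730 = 2.1445
log10(ratio) = 0.3313
pH = pKa + log10(ratio) = 4.6740 + 0.3313 = 5.0053


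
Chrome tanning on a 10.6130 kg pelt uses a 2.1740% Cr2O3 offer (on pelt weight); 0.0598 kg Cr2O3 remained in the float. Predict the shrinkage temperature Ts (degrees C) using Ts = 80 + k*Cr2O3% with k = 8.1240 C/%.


Offered = pelt * offer_pct / 100 = 10.6130 * 2.1740 / 100 = 0.2307 kg
Uptake = offered - residual = 0.2307 - 0.0598 = 0.1709 kg
Cr2O3% on pelt = uptake / pelt * 100 = 0.1709 / 10.6130 * 100 = 1.6105 %
Ts = 80 + k * Cr2O3% = 80 + 8.1240 * 1.6105 = 93.0840 C


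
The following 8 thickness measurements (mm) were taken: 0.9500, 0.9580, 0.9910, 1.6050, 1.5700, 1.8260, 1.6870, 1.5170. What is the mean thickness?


Formula: Average = sum / n
Substituting: Average = 11.1040 / 8
Result: 1.3880 mm


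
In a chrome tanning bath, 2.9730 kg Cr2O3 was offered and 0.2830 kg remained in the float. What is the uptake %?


Formula: Uptake = (offered - residual) / offered * 100
Substituting: Uptake = (2.9730 - 0.2830) / 2.9730 * 100
Result: 90.4810 %


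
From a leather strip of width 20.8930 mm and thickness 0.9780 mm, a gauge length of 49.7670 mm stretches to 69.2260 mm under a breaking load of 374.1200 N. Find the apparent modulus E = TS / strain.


TS = F / (w * t) = 374.1200 / (20.8930 * 0.9780) = 18.3093 N/mm^2
strain = (Lf - L0) / L0 = (69.2260 - 49.7670) / 49.7670 = 0.3910
E = TS / strain = 18.3093 / 0.3910 = 46.8266 N/mm^2


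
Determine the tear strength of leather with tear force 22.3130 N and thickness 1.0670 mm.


Formula: Tear strength = force / thickness
Substituting: Tear strength = 22.3130 / 1.0670
Result: 20.9119 N/mm


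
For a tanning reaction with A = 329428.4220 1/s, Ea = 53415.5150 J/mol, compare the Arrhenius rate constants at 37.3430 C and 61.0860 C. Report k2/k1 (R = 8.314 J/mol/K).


T1 = 37.3430 + 273.15 = 310.4930 K; T2 = 61.0860 + 273.15 = 334.2360 K
k1 = A * exp(-Ea/(R*T1)) = 329428.4220 * exp(-53415.5150/(8.314*310.4930)) = 3.3984e-04 1/s
k2 = A * exp(-Ea/(R*T2)) = 329428.4220 * exp(-53415.5150/(8.314*334.2360)) = 0.0014779 1/s
k2/k1 = 0.0014779 / 3.3984e-04 = 4.3488


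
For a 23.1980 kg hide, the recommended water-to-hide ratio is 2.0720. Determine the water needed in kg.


Formula: Water = hide_weight * ratio
Substituting: Water = 23.1980 * 2.0720
Result: 48.0663 kg


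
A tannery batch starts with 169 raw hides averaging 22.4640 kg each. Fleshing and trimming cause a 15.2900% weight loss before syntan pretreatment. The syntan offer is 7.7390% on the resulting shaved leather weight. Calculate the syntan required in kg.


Total_raw = N * avg_wt = 169 * 22.4640 = 3796.4160 kg
Substrate = Total_raw * (1 - loss/100) = 3796.4160 * (1 - 15.2900/100) = 3215.9440 kg
Syntan = Substrate * pct / 100 = 3215.9440 * 7.7390 / 100 = 248.8819 kg
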